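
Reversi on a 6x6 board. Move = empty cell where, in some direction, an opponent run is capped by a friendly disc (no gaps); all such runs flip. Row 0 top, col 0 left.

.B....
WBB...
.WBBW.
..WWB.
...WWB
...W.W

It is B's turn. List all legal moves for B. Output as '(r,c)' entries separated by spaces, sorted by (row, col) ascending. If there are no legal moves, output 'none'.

Answer: (1,4) (2,0) (2,5) (3,0) (3,1) (4,1) (4,2) (5,2) (5,4)

Derivation:
(0,0): no bracket -> illegal
(1,3): no bracket -> illegal
(1,4): flips 1 -> legal
(1,5): no bracket -> illegal
(2,0): flips 1 -> legal
(2,5): flips 1 -> legal
(3,0): flips 1 -> legal
(3,1): flips 3 -> legal
(3,5): no bracket -> illegal
(4,1): flips 1 -> legal
(4,2): flips 3 -> legal
(5,2): flips 1 -> legal
(5,4): flips 1 -> legal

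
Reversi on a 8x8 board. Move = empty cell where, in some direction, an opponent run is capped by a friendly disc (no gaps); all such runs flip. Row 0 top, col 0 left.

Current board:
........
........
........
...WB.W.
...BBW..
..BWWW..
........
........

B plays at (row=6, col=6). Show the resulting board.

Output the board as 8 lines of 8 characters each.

Answer: ........
........
........
...WB.W.
...BBW..
..BWWB..
......B.
........

Derivation:
Place B at (6,6); scan 8 dirs for brackets.
Dir NW: opp run (5,5) capped by B -> flip
Dir N: first cell '.' (not opp) -> no flip
Dir NE: first cell '.' (not opp) -> no flip
Dir W: first cell '.' (not opp) -> no flip
Dir E: first cell '.' (not opp) -> no flip
Dir SW: first cell '.' (not opp) -> no flip
Dir S: first cell '.' (not opp) -> no flip
Dir SE: first cell '.' (not opp) -> no flip
All flips: (5,5)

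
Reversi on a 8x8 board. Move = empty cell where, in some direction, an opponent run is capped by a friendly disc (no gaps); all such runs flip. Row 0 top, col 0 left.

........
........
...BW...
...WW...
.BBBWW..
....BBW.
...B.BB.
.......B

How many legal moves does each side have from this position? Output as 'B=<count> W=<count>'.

-- B to move --
(1,3): no bracket -> illegal
(1,4): flips 3 -> legal
(1,5): flips 2 -> legal
(2,2): flips 2 -> legal
(2,5): flips 2 -> legal
(3,2): no bracket -> illegal
(3,5): flips 1 -> legal
(3,6): flips 1 -> legal
(4,6): flips 3 -> legal
(4,7): flips 1 -> legal
(5,3): no bracket -> illegal
(5,7): flips 1 -> legal
(6,7): flips 3 -> legal
B mobility = 10
-- W to move --
(1,2): flips 1 -> legal
(1,3): flips 1 -> legal
(1,4): no bracket -> illegal
(2,2): flips 1 -> legal
(3,0): no bracket -> illegal
(3,1): no bracket -> illegal
(3,2): no bracket -> illegal
(4,0): flips 3 -> legal
(4,6): no bracket -> illegal
(5,0): no bracket -> illegal
(5,1): flips 1 -> legal
(5,2): flips 1 -> legal
(5,3): flips 3 -> legal
(5,7): no bracket -> illegal
(6,2): no bracket -> illegal
(6,4): flips 1 -> legal
(6,7): no bracket -> illegal
(7,2): flips 2 -> legal
(7,3): no bracket -> illegal
(7,4): flips 1 -> legal
(7,5): flips 2 -> legal
(7,6): flips 1 -> legal
W mobility = 12

Answer: B=10 W=12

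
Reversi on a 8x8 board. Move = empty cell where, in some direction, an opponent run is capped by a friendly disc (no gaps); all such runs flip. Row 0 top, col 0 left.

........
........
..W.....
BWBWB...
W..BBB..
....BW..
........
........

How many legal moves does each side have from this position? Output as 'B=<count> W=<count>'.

-- B to move --
(1,1): flips 2 -> legal
(1,2): flips 1 -> legal
(1,3): no bracket -> illegal
(2,0): no bracket -> illegal
(2,1): no bracket -> illegal
(2,3): flips 1 -> legal
(2,4): no bracket -> illegal
(4,1): no bracket -> illegal
(4,2): no bracket -> illegal
(4,6): no bracket -> illegal
(5,0): flips 1 -> legal
(5,1): no bracket -> illegal
(5,6): flips 1 -> legal
(6,4): no bracket -> illegal
(6,5): flips 1 -> legal
(6,6): flips 1 -> legal
B mobility = 7
-- W to move --
(2,0): flips 1 -> legal
(2,1): no bracket -> illegal
(2,3): no bracket -> illegal
(2,4): no bracket -> illegal
(2,5): no bracket -> illegal
(3,5): flips 2 -> legal
(3,6): no bracket -> illegal
(4,1): no bracket -> illegal
(4,2): flips 1 -> legal
(4,6): no bracket -> illegal
(5,2): no bracket -> illegal
(5,3): flips 2 -> legal
(5,6): no bracket -> illegal
(6,3): no bracket -> illegal
(6,4): no bracket -> illegal
(6,5): no bracket -> illegal
W mobility = 4

Answer: B=7 W=4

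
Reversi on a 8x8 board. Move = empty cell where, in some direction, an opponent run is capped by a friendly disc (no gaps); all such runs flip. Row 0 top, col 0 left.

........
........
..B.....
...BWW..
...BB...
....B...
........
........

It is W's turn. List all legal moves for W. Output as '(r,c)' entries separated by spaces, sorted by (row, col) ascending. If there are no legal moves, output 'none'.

Answer: (3,2) (5,2) (5,3) (6,4)

Derivation:
(1,1): no bracket -> illegal
(1,2): no bracket -> illegal
(1,3): no bracket -> illegal
(2,1): no bracket -> illegal
(2,3): no bracket -> illegal
(2,4): no bracket -> illegal
(3,1): no bracket -> illegal
(3,2): flips 1 -> legal
(4,2): no bracket -> illegal
(4,5): no bracket -> illegal
(5,2): flips 1 -> legal
(5,3): flips 1 -> legal
(5,5): no bracket -> illegal
(6,3): no bracket -> illegal
(6,4): flips 2 -> legal
(6,5): no bracket -> illegal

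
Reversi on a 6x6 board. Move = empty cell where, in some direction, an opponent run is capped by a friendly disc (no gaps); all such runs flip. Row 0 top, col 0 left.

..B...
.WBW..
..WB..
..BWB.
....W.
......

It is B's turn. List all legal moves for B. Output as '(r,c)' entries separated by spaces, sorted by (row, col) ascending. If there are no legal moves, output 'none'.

Answer: (0,3) (1,0) (1,4) (2,0) (2,1) (2,4) (4,3) (5,4)

Derivation:
(0,0): no bracket -> illegal
(0,1): no bracket -> illegal
(0,3): flips 1 -> legal
(0,4): no bracket -> illegal
(1,0): flips 1 -> legal
(1,4): flips 1 -> legal
(2,0): flips 1 -> legal
(2,1): flips 1 -> legal
(2,4): flips 1 -> legal
(3,1): no bracket -> illegal
(3,5): no bracket -> illegal
(4,2): no bracket -> illegal
(4,3): flips 1 -> legal
(4,5): no bracket -> illegal
(5,3): no bracket -> illegal
(5,4): flips 1 -> legal
(5,5): no bracket -> illegal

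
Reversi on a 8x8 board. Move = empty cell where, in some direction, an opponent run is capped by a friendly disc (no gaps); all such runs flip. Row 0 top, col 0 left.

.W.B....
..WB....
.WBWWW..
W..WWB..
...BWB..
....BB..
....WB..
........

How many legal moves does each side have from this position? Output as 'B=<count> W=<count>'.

-- B to move --
(0,0): no bracket -> illegal
(0,2): flips 1 -> legal
(1,0): no bracket -> illegal
(1,1): flips 1 -> legal
(1,4): flips 3 -> legal
(1,5): flips 1 -> legal
(1,6): flips 2 -> legal
(2,0): flips 1 -> legal
(2,6): flips 3 -> legal
(3,1): no bracket -> illegal
(3,2): flips 2 -> legal
(3,6): no bracket -> illegal
(4,0): no bracket -> illegal
(4,1): no bracket -> illegal
(4,2): no bracket -> illegal
(5,3): flips 1 -> legal
(6,3): flips 1 -> legal
(7,3): flips 1 -> legal
(7,4): flips 1 -> legal
(7,5): no bracket -> illegal
B mobility = 12
-- W to move --
(0,2): flips 1 -> legal
(0,4): no bracket -> illegal
(1,1): flips 1 -> legal
(1,4): flips 1 -> legal
(2,6): flips 1 -> legal
(3,1): no bracket -> illegal
(3,2): flips 1 -> legal
(3,6): flips 1 -> legal
(4,2): flips 1 -> legal
(4,6): flips 3 -> legal
(5,2): flips 1 -> legal
(5,3): flips 1 -> legal
(5,6): flips 1 -> legal
(6,3): no bracket -> illegal
(6,6): flips 2 -> legal
(7,4): no bracket -> illegal
(7,5): flips 4 -> legal
(7,6): no bracket -> illegal
W mobility = 13

Answer: B=12 W=13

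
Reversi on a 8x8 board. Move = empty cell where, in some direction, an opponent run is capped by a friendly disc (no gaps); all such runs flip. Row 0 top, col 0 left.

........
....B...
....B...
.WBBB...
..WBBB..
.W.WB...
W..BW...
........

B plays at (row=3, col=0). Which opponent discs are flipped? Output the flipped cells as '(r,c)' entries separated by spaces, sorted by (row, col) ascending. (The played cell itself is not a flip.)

Answer: (3,1)

Derivation:
Dir NW: edge -> no flip
Dir N: first cell '.' (not opp) -> no flip
Dir NE: first cell '.' (not opp) -> no flip
Dir W: edge -> no flip
Dir E: opp run (3,1) capped by B -> flip
Dir SW: edge -> no flip
Dir S: first cell '.' (not opp) -> no flip
Dir SE: first cell '.' (not opp) -> no flip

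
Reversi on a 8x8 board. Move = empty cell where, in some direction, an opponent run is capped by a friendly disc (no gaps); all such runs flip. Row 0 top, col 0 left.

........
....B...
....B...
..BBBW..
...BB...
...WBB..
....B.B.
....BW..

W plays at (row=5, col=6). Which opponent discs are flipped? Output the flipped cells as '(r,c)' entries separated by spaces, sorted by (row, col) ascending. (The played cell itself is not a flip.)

Answer: (5,4) (5,5)

Derivation:
Dir NW: first cell '.' (not opp) -> no flip
Dir N: first cell '.' (not opp) -> no flip
Dir NE: first cell '.' (not opp) -> no flip
Dir W: opp run (5,5) (5,4) capped by W -> flip
Dir E: first cell '.' (not opp) -> no flip
Dir SW: first cell '.' (not opp) -> no flip
Dir S: opp run (6,6), next='.' -> no flip
Dir SE: first cell '.' (not opp) -> no flip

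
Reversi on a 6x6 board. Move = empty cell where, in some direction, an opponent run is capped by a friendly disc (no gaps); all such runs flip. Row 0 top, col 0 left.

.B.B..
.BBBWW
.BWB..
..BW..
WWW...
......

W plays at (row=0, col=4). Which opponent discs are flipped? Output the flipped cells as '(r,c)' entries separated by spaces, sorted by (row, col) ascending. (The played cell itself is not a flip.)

Dir NW: edge -> no flip
Dir N: edge -> no flip
Dir NE: edge -> no flip
Dir W: opp run (0,3), next='.' -> no flip
Dir E: first cell '.' (not opp) -> no flip
Dir SW: opp run (1,3) capped by W -> flip
Dir S: first cell 'W' (not opp) -> no flip
Dir SE: first cell 'W' (not opp) -> no flip

Answer: (1,3)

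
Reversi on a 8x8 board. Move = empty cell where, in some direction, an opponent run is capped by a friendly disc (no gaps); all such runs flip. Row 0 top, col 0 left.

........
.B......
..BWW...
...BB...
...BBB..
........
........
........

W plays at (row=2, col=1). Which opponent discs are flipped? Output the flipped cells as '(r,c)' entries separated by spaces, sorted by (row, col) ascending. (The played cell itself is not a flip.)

Answer: (2,2)

Derivation:
Dir NW: first cell '.' (not opp) -> no flip
Dir N: opp run (1,1), next='.' -> no flip
Dir NE: first cell '.' (not opp) -> no flip
Dir W: first cell '.' (not opp) -> no flip
Dir E: opp run (2,2) capped by W -> flip
Dir SW: first cell '.' (not opp) -> no flip
Dir S: first cell '.' (not opp) -> no flip
Dir SE: first cell '.' (not opp) -> no flip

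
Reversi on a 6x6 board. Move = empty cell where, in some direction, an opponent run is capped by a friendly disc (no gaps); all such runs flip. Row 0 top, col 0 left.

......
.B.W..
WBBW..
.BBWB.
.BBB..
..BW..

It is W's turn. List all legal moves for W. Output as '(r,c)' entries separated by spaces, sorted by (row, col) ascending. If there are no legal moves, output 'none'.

(0,0): flips 2 -> legal
(0,1): no bracket -> illegal
(0,2): flips 1 -> legal
(1,0): no bracket -> illegal
(1,2): no bracket -> illegal
(2,4): no bracket -> illegal
(2,5): no bracket -> illegal
(3,0): flips 2 -> legal
(3,5): flips 1 -> legal
(4,0): flips 2 -> legal
(4,4): no bracket -> illegal
(4,5): flips 1 -> legal
(5,0): flips 2 -> legal
(5,1): flips 2 -> legal
(5,4): no bracket -> illegal

Answer: (0,0) (0,2) (3,0) (3,5) (4,0) (4,5) (5,0) (5,1)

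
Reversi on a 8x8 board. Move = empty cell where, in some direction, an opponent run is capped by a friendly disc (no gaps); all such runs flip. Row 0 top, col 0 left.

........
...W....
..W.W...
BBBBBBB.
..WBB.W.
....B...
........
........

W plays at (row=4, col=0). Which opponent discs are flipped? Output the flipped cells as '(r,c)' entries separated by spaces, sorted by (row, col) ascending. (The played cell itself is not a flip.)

Dir NW: edge -> no flip
Dir N: opp run (3,0), next='.' -> no flip
Dir NE: opp run (3,1) capped by W -> flip
Dir W: edge -> no flip
Dir E: first cell '.' (not opp) -> no flip
Dir SW: edge -> no flip
Dir S: first cell '.' (not opp) -> no flip
Dir SE: first cell '.' (not opp) -> no flip

Answer: (3,1)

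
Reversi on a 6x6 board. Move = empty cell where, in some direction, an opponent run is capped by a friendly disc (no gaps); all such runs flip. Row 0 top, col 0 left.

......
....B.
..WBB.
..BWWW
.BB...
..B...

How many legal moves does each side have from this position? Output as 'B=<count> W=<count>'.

Answer: B=5 W=7

Derivation:
-- B to move --
(1,1): no bracket -> illegal
(1,2): flips 1 -> legal
(1,3): no bracket -> illegal
(2,1): flips 1 -> legal
(2,5): no bracket -> illegal
(3,1): no bracket -> illegal
(4,3): flips 1 -> legal
(4,4): flips 1 -> legal
(4,5): flips 1 -> legal
B mobility = 5
-- W to move --
(0,3): no bracket -> illegal
(0,4): flips 2 -> legal
(0,5): no bracket -> illegal
(1,2): flips 1 -> legal
(1,3): flips 2 -> legal
(1,5): flips 1 -> legal
(2,1): no bracket -> illegal
(2,5): flips 2 -> legal
(3,0): no bracket -> illegal
(3,1): flips 1 -> legal
(4,0): no bracket -> illegal
(4,3): no bracket -> illegal
(5,0): no bracket -> illegal
(5,1): flips 1 -> legal
(5,3): no bracket -> illegal
W mobility = 7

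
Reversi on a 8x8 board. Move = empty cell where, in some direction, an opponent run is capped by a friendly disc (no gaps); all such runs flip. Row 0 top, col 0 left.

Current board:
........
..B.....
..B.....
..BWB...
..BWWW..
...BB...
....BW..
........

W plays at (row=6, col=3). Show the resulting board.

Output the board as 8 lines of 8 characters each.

Answer: ........
..B.....
..B.....
..BWB...
..BWWW..
...WW...
...WWW..
........

Derivation:
Place W at (6,3); scan 8 dirs for brackets.
Dir NW: first cell '.' (not opp) -> no flip
Dir N: opp run (5,3) capped by W -> flip
Dir NE: opp run (5,4) capped by W -> flip
Dir W: first cell '.' (not opp) -> no flip
Dir E: opp run (6,4) capped by W -> flip
Dir SW: first cell '.' (not opp) -> no flip
Dir S: first cell '.' (not opp) -> no flip
Dir SE: first cell '.' (not opp) -> no flip
All flips: (5,3) (5,4) (6,4)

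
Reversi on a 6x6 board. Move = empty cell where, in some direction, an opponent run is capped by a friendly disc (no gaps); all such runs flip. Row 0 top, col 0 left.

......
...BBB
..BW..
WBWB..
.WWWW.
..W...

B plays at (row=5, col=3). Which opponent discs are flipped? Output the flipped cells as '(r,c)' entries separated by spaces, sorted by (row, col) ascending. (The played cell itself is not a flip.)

Answer: (4,2) (4,3)

Derivation:
Dir NW: opp run (4,2) capped by B -> flip
Dir N: opp run (4,3) capped by B -> flip
Dir NE: opp run (4,4), next='.' -> no flip
Dir W: opp run (5,2), next='.' -> no flip
Dir E: first cell '.' (not opp) -> no flip
Dir SW: edge -> no flip
Dir S: edge -> no flip
Dir SE: edge -> no flip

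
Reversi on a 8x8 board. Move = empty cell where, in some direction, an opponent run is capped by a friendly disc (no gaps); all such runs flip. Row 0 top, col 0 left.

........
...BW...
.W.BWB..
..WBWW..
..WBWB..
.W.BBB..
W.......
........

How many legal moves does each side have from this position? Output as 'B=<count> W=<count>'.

Answer: B=10 W=14

Derivation:
-- B to move --
(0,3): flips 1 -> legal
(0,4): flips 4 -> legal
(0,5): flips 1 -> legal
(1,0): flips 2 -> legal
(1,1): no bracket -> illegal
(1,2): no bracket -> illegal
(1,5): flips 2 -> legal
(2,0): no bracket -> illegal
(2,2): no bracket -> illegal
(2,6): flips 2 -> legal
(3,0): no bracket -> illegal
(3,1): flips 2 -> legal
(3,6): flips 2 -> legal
(4,0): no bracket -> illegal
(4,1): flips 2 -> legal
(4,6): flips 2 -> legal
(5,0): no bracket -> illegal
(5,2): no bracket -> illegal
(6,1): no bracket -> illegal
(6,2): no bracket -> illegal
(7,0): no bracket -> illegal
(7,1): no bracket -> illegal
B mobility = 10
-- W to move --
(0,2): flips 1 -> legal
(0,3): no bracket -> illegal
(0,4): no bracket -> illegal
(1,2): flips 2 -> legal
(1,5): flips 1 -> legal
(1,6): flips 1 -> legal
(2,2): flips 2 -> legal
(2,6): flips 1 -> legal
(3,6): flips 1 -> legal
(4,6): flips 1 -> legal
(5,2): flips 1 -> legal
(5,6): flips 1 -> legal
(6,2): flips 1 -> legal
(6,3): no bracket -> illegal
(6,4): flips 2 -> legal
(6,5): flips 4 -> legal
(6,6): flips 1 -> legal
W mobility = 14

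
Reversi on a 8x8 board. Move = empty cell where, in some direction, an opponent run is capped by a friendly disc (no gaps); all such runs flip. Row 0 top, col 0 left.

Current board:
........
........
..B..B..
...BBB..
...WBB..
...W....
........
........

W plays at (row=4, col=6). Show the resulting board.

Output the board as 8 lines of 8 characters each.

Place W at (4,6); scan 8 dirs for brackets.
Dir NW: opp run (3,5), next='.' -> no flip
Dir N: first cell '.' (not opp) -> no flip
Dir NE: first cell '.' (not opp) -> no flip
Dir W: opp run (4,5) (4,4) capped by W -> flip
Dir E: first cell '.' (not opp) -> no flip
Dir SW: first cell '.' (not opp) -> no flip
Dir S: first cell '.' (not opp) -> no flip
Dir SE: first cell '.' (not opp) -> no flip
All flips: (4,4) (4,5)

Answer: ........
........
..B..B..
...BBB..
...WWWW.
...W....
........
........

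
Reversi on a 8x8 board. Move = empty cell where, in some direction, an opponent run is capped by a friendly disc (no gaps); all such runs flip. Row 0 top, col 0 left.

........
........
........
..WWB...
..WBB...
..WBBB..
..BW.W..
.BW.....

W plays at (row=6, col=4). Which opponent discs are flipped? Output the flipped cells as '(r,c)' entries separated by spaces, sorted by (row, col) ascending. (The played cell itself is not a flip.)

Answer: (5,3)

Derivation:
Dir NW: opp run (5,3) capped by W -> flip
Dir N: opp run (5,4) (4,4) (3,4), next='.' -> no flip
Dir NE: opp run (5,5), next='.' -> no flip
Dir W: first cell 'W' (not opp) -> no flip
Dir E: first cell 'W' (not opp) -> no flip
Dir SW: first cell '.' (not opp) -> no flip
Dir S: first cell '.' (not opp) -> no flip
Dir SE: first cell '.' (not opp) -> no flip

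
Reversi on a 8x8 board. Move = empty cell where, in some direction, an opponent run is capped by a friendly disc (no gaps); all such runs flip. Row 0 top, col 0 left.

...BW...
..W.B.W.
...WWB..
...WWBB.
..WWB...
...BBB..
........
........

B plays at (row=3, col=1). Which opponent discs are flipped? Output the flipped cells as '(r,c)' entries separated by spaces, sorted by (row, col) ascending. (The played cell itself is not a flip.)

Dir NW: first cell '.' (not opp) -> no flip
Dir N: first cell '.' (not opp) -> no flip
Dir NE: first cell '.' (not opp) -> no flip
Dir W: first cell '.' (not opp) -> no flip
Dir E: first cell '.' (not opp) -> no flip
Dir SW: first cell '.' (not opp) -> no flip
Dir S: first cell '.' (not opp) -> no flip
Dir SE: opp run (4,2) capped by B -> flip

Answer: (4,2)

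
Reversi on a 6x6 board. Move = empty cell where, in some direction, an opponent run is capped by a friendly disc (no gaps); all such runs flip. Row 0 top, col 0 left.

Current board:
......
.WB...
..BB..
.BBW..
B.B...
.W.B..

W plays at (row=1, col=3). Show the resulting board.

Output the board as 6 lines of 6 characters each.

Place W at (1,3); scan 8 dirs for brackets.
Dir NW: first cell '.' (not opp) -> no flip
Dir N: first cell '.' (not opp) -> no flip
Dir NE: first cell '.' (not opp) -> no flip
Dir W: opp run (1,2) capped by W -> flip
Dir E: first cell '.' (not opp) -> no flip
Dir SW: opp run (2,2) (3,1) (4,0), next=edge -> no flip
Dir S: opp run (2,3) capped by W -> flip
Dir SE: first cell '.' (not opp) -> no flip
All flips: (1,2) (2,3)

Answer: ......
.WWW..
..BW..
.BBW..
B.B...
.W.B..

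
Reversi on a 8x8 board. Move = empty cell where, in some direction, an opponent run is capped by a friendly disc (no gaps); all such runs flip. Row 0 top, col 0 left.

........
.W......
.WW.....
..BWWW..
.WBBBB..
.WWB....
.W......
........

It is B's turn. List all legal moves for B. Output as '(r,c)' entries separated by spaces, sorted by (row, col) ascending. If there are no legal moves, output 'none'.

(0,0): flips 3 -> legal
(0,1): no bracket -> illegal
(0,2): no bracket -> illegal
(1,0): flips 1 -> legal
(1,2): flips 1 -> legal
(1,3): no bracket -> illegal
(2,0): no bracket -> illegal
(2,3): flips 2 -> legal
(2,4): flips 2 -> legal
(2,5): flips 2 -> legal
(2,6): flips 1 -> legal
(3,0): no bracket -> illegal
(3,1): no bracket -> illegal
(3,6): flips 3 -> legal
(4,0): flips 1 -> legal
(4,6): no bracket -> illegal
(5,0): flips 3 -> legal
(6,0): flips 1 -> legal
(6,2): flips 1 -> legal
(6,3): no bracket -> illegal
(7,0): flips 2 -> legal
(7,1): no bracket -> illegal
(7,2): no bracket -> illegal

Answer: (0,0) (1,0) (1,2) (2,3) (2,4) (2,5) (2,6) (3,6) (4,0) (5,0) (6,0) (6,2) (7,0)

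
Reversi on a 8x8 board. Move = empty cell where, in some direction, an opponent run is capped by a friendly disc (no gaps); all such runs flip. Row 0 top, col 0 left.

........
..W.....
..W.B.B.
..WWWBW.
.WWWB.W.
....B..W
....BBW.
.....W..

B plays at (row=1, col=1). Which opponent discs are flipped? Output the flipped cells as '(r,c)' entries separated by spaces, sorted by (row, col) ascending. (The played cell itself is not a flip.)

Answer: (2,2) (3,3)

Derivation:
Dir NW: first cell '.' (not opp) -> no flip
Dir N: first cell '.' (not opp) -> no flip
Dir NE: first cell '.' (not opp) -> no flip
Dir W: first cell '.' (not opp) -> no flip
Dir E: opp run (1,2), next='.' -> no flip
Dir SW: first cell '.' (not opp) -> no flip
Dir S: first cell '.' (not opp) -> no flip
Dir SE: opp run (2,2) (3,3) capped by B -> flip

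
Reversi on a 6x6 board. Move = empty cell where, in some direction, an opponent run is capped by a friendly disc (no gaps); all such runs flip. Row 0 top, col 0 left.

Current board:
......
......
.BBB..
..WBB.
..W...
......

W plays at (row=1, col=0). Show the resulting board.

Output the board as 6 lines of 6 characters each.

Place W at (1,0); scan 8 dirs for brackets.
Dir NW: edge -> no flip
Dir N: first cell '.' (not opp) -> no flip
Dir NE: first cell '.' (not opp) -> no flip
Dir W: edge -> no flip
Dir E: first cell '.' (not opp) -> no flip
Dir SW: edge -> no flip
Dir S: first cell '.' (not opp) -> no flip
Dir SE: opp run (2,1) capped by W -> flip
All flips: (2,1)

Answer: ......
W.....
.WBB..
..WBB.
..W...
......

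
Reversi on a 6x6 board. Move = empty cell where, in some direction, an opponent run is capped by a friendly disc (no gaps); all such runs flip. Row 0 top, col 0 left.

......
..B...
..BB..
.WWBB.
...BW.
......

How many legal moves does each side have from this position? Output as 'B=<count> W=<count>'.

Answer: B=8 W=8

Derivation:
-- B to move --
(2,0): no bracket -> illegal
(2,1): flips 1 -> legal
(3,0): flips 2 -> legal
(3,5): no bracket -> illegal
(4,0): flips 1 -> legal
(4,1): flips 1 -> legal
(4,2): flips 1 -> legal
(4,5): flips 1 -> legal
(5,3): no bracket -> illegal
(5,4): flips 1 -> legal
(5,5): flips 1 -> legal
B mobility = 8
-- W to move --
(0,1): no bracket -> illegal
(0,2): flips 2 -> legal
(0,3): no bracket -> illegal
(1,1): flips 2 -> legal
(1,3): flips 1 -> legal
(1,4): flips 1 -> legal
(2,1): no bracket -> illegal
(2,4): flips 1 -> legal
(2,5): no bracket -> illegal
(3,5): flips 2 -> legal
(4,2): flips 1 -> legal
(4,5): no bracket -> illegal
(5,2): no bracket -> illegal
(5,3): no bracket -> illegal
(5,4): flips 1 -> legal
W mobility = 8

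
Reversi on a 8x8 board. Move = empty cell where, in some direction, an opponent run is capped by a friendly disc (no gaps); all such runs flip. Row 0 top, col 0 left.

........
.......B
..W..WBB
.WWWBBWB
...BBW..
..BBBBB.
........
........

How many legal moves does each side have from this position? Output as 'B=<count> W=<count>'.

Answer: B=8 W=8

Derivation:
-- B to move --
(1,1): flips 2 -> legal
(1,2): no bracket -> illegal
(1,3): no bracket -> illegal
(1,4): no bracket -> illegal
(1,5): flips 1 -> legal
(1,6): flips 1 -> legal
(2,0): no bracket -> illegal
(2,1): flips 1 -> legal
(2,3): flips 1 -> legal
(2,4): flips 1 -> legal
(3,0): flips 3 -> legal
(4,0): no bracket -> illegal
(4,1): no bracket -> illegal
(4,2): no bracket -> illegal
(4,6): flips 2 -> legal
(4,7): no bracket -> illegal
B mobility = 8
-- W to move --
(0,6): no bracket -> illegal
(0,7): no bracket -> illegal
(1,5): no bracket -> illegal
(1,6): flips 1 -> legal
(2,3): flips 1 -> legal
(2,4): no bracket -> illegal
(4,1): no bracket -> illegal
(4,2): flips 2 -> legal
(4,6): no bracket -> illegal
(4,7): no bracket -> illegal
(5,1): no bracket -> illegal
(5,7): no bracket -> illegal
(6,1): flips 3 -> legal
(6,2): no bracket -> illegal
(6,3): flips 3 -> legal
(6,4): no bracket -> illegal
(6,5): flips 3 -> legal
(6,6): flips 2 -> legal
(6,7): flips 1 -> legal
W mobility = 8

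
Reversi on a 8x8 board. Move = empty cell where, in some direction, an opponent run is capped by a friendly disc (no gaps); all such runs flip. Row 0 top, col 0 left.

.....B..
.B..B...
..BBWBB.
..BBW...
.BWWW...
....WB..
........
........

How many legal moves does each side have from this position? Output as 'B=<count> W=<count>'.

Answer: B=8 W=11

Derivation:
-- B to move --
(1,3): no bracket -> illegal
(1,5): flips 1 -> legal
(3,1): no bracket -> illegal
(3,5): flips 1 -> legal
(4,5): flips 4 -> legal
(5,1): flips 1 -> legal
(5,2): flips 3 -> legal
(5,3): flips 2 -> legal
(6,3): no bracket -> illegal
(6,4): flips 4 -> legal
(6,5): flips 2 -> legal
B mobility = 8
-- W to move --
(0,0): flips 3 -> legal
(0,1): no bracket -> illegal
(0,2): no bracket -> illegal
(0,3): no bracket -> illegal
(0,4): flips 1 -> legal
(0,6): no bracket -> illegal
(1,0): no bracket -> illegal
(1,2): flips 3 -> legal
(1,3): flips 2 -> legal
(1,5): no bracket -> illegal
(1,6): flips 1 -> legal
(1,7): no bracket -> illegal
(2,0): no bracket -> illegal
(2,1): flips 3 -> legal
(2,7): flips 2 -> legal
(3,0): no bracket -> illegal
(3,1): flips 2 -> legal
(3,5): no bracket -> illegal
(3,6): no bracket -> illegal
(3,7): no bracket -> illegal
(4,0): flips 1 -> legal
(4,5): no bracket -> illegal
(4,6): no bracket -> illegal
(5,0): no bracket -> illegal
(5,1): no bracket -> illegal
(5,2): no bracket -> illegal
(5,6): flips 1 -> legal
(6,4): no bracket -> illegal
(6,5): no bracket -> illegal
(6,6): flips 1 -> legal
W mobility = 11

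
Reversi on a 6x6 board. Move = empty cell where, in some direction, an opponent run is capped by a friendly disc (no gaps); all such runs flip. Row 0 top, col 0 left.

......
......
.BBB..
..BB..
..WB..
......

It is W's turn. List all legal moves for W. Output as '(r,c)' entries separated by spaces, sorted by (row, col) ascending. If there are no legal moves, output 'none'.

(1,0): no bracket -> illegal
(1,1): no bracket -> illegal
(1,2): flips 2 -> legal
(1,3): no bracket -> illegal
(1,4): no bracket -> illegal
(2,0): no bracket -> illegal
(2,4): flips 1 -> legal
(3,0): no bracket -> illegal
(3,1): no bracket -> illegal
(3,4): no bracket -> illegal
(4,1): no bracket -> illegal
(4,4): flips 1 -> legal
(5,2): no bracket -> illegal
(5,3): no bracket -> illegal
(5,4): no bracket -> illegal

Answer: (1,2) (2,4) (4,4)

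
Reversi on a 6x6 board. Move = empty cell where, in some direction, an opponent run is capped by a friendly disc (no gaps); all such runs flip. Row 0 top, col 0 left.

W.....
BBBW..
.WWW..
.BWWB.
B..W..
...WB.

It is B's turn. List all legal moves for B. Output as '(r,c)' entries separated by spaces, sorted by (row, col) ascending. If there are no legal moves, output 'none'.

Answer: (0,4) (1,4) (3,0) (4,2) (4,4) (5,2)

Derivation:
(0,1): no bracket -> illegal
(0,2): no bracket -> illegal
(0,3): no bracket -> illegal
(0,4): flips 2 -> legal
(1,4): flips 1 -> legal
(2,0): no bracket -> illegal
(2,4): no bracket -> illegal
(3,0): flips 1 -> legal
(4,1): no bracket -> illegal
(4,2): flips 2 -> legal
(4,4): flips 2 -> legal
(5,2): flips 2 -> legal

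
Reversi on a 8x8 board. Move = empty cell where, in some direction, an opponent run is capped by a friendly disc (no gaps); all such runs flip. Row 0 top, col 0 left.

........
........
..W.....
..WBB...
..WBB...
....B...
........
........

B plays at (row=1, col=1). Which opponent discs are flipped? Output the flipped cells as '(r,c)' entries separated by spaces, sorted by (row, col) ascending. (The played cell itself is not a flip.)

Dir NW: first cell '.' (not opp) -> no flip
Dir N: first cell '.' (not opp) -> no flip
Dir NE: first cell '.' (not opp) -> no flip
Dir W: first cell '.' (not opp) -> no flip
Dir E: first cell '.' (not opp) -> no flip
Dir SW: first cell '.' (not opp) -> no flip
Dir S: first cell '.' (not opp) -> no flip
Dir SE: opp run (2,2) capped by B -> flip

Answer: (2,2)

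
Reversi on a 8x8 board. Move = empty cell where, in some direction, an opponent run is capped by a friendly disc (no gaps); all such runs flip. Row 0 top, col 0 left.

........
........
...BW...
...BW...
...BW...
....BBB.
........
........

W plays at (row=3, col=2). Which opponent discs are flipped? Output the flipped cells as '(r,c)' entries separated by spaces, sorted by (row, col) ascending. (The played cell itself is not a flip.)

Dir NW: first cell '.' (not opp) -> no flip
Dir N: first cell '.' (not opp) -> no flip
Dir NE: opp run (2,3), next='.' -> no flip
Dir W: first cell '.' (not opp) -> no flip
Dir E: opp run (3,3) capped by W -> flip
Dir SW: first cell '.' (not opp) -> no flip
Dir S: first cell '.' (not opp) -> no flip
Dir SE: opp run (4,3) (5,4), next='.' -> no flip

Answer: (3,3)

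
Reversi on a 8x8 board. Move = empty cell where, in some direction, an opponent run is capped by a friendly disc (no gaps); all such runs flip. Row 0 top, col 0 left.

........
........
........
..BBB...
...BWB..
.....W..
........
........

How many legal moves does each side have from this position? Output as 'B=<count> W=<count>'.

Answer: B=3 W=5

Derivation:
-- B to move --
(3,5): no bracket -> illegal
(4,6): no bracket -> illegal
(5,3): no bracket -> illegal
(5,4): flips 1 -> legal
(5,6): no bracket -> illegal
(6,4): no bracket -> illegal
(6,5): flips 1 -> legal
(6,6): flips 2 -> legal
B mobility = 3
-- W to move --
(2,1): no bracket -> illegal
(2,2): flips 1 -> legal
(2,3): no bracket -> illegal
(2,4): flips 1 -> legal
(2,5): no bracket -> illegal
(3,1): no bracket -> illegal
(3,5): flips 1 -> legal
(3,6): no bracket -> illegal
(4,1): no bracket -> illegal
(4,2): flips 1 -> legal
(4,6): flips 1 -> legal
(5,2): no bracket -> illegal
(5,3): no bracket -> illegal
(5,4): no bracket -> illegal
(5,6): no bracket -> illegal
W mobility = 5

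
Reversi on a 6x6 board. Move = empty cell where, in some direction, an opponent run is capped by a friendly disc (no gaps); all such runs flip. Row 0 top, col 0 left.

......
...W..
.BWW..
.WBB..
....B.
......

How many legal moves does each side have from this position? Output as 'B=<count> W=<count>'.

-- B to move --
(0,2): no bracket -> illegal
(0,3): flips 2 -> legal
(0,4): no bracket -> illegal
(1,1): flips 1 -> legal
(1,2): flips 1 -> legal
(1,4): flips 1 -> legal
(2,0): no bracket -> illegal
(2,4): flips 2 -> legal
(3,0): flips 1 -> legal
(3,4): no bracket -> illegal
(4,0): no bracket -> illegal
(4,1): flips 1 -> legal
(4,2): no bracket -> illegal
B mobility = 7
-- W to move --
(1,0): no bracket -> illegal
(1,1): flips 1 -> legal
(1,2): no bracket -> illegal
(2,0): flips 1 -> legal
(2,4): no bracket -> illegal
(3,0): no bracket -> illegal
(3,4): flips 2 -> legal
(3,5): no bracket -> illegal
(4,1): flips 1 -> legal
(4,2): flips 1 -> legal
(4,3): flips 1 -> legal
(4,5): no bracket -> illegal
(5,3): no bracket -> illegal
(5,4): no bracket -> illegal
(5,5): flips 2 -> legal
W mobility = 7

Answer: B=7 W=7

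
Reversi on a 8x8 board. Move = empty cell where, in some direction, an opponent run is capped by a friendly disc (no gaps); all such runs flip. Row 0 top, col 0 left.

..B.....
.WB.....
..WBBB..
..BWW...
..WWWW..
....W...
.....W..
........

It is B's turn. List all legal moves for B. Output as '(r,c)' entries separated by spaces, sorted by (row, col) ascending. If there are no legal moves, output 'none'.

Answer: (1,0) (2,0) (2,1) (3,5) (5,1) (5,2) (5,3) (5,6) (6,4) (7,6)

Derivation:
(0,0): no bracket -> illegal
(0,1): no bracket -> illegal
(1,0): flips 1 -> legal
(1,3): no bracket -> illegal
(2,0): flips 1 -> legal
(2,1): flips 1 -> legal
(3,1): no bracket -> illegal
(3,5): flips 2 -> legal
(3,6): no bracket -> illegal
(4,1): no bracket -> illegal
(4,6): no bracket -> illegal
(5,1): flips 2 -> legal
(5,2): flips 3 -> legal
(5,3): flips 2 -> legal
(5,5): no bracket -> illegal
(5,6): flips 2 -> legal
(6,3): no bracket -> illegal
(6,4): flips 3 -> legal
(6,6): no bracket -> illegal
(7,4): no bracket -> illegal
(7,5): no bracket -> illegal
(7,6): flips 3 -> legal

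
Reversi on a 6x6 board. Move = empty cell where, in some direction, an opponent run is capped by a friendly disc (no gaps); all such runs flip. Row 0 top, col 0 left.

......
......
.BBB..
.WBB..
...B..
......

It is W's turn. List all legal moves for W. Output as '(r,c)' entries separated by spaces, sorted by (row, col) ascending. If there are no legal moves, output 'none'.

(1,0): no bracket -> illegal
(1,1): flips 1 -> legal
(1,2): no bracket -> illegal
(1,3): flips 1 -> legal
(1,4): no bracket -> illegal
(2,0): no bracket -> illegal
(2,4): no bracket -> illegal
(3,0): no bracket -> illegal
(3,4): flips 2 -> legal
(4,1): no bracket -> illegal
(4,2): no bracket -> illegal
(4,4): no bracket -> illegal
(5,2): no bracket -> illegal
(5,3): no bracket -> illegal
(5,4): no bracket -> illegal

Answer: (1,1) (1,3) (3,4)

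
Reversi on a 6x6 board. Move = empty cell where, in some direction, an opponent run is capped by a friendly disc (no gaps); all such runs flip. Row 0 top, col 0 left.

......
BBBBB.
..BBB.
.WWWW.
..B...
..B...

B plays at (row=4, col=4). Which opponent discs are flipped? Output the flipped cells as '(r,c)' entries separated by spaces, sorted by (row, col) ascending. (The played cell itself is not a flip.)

Dir NW: opp run (3,3) capped by B -> flip
Dir N: opp run (3,4) capped by B -> flip
Dir NE: first cell '.' (not opp) -> no flip
Dir W: first cell '.' (not opp) -> no flip
Dir E: first cell '.' (not opp) -> no flip
Dir SW: first cell '.' (not opp) -> no flip
Dir S: first cell '.' (not opp) -> no flip
Dir SE: first cell '.' (not opp) -> no flip

Answer: (3,3) (3,4)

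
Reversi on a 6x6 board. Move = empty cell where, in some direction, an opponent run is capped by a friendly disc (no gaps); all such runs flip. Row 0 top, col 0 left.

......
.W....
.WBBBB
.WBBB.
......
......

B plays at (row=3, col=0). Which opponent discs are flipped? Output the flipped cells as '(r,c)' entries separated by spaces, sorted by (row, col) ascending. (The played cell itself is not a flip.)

Dir NW: edge -> no flip
Dir N: first cell '.' (not opp) -> no flip
Dir NE: opp run (2,1), next='.' -> no flip
Dir W: edge -> no flip
Dir E: opp run (3,1) capped by B -> flip
Dir SW: edge -> no flip
Dir S: first cell '.' (not opp) -> no flip
Dir SE: first cell '.' (not opp) -> no flip

Answer: (3,1)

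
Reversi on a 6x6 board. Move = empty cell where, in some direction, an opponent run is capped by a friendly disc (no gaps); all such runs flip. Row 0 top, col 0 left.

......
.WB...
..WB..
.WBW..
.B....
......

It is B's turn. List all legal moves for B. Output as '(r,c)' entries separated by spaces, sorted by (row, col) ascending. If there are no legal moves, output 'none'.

(0,0): no bracket -> illegal
(0,1): no bracket -> illegal
(0,2): no bracket -> illegal
(1,0): flips 1 -> legal
(1,3): no bracket -> illegal
(2,0): no bracket -> illegal
(2,1): flips 2 -> legal
(2,4): no bracket -> illegal
(3,0): flips 1 -> legal
(3,4): flips 1 -> legal
(4,0): no bracket -> illegal
(4,2): no bracket -> illegal
(4,3): flips 1 -> legal
(4,4): no bracket -> illegal

Answer: (1,0) (2,1) (3,0) (3,4) (4,3)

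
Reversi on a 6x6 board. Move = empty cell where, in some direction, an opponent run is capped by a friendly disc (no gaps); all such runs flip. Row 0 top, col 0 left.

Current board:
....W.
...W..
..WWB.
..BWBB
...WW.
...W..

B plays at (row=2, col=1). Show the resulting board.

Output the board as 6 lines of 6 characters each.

Place B at (2,1); scan 8 dirs for brackets.
Dir NW: first cell '.' (not opp) -> no flip
Dir N: first cell '.' (not opp) -> no flip
Dir NE: first cell '.' (not opp) -> no flip
Dir W: first cell '.' (not opp) -> no flip
Dir E: opp run (2,2) (2,3) capped by B -> flip
Dir SW: first cell '.' (not opp) -> no flip
Dir S: first cell '.' (not opp) -> no flip
Dir SE: first cell 'B' (not opp) -> no flip
All flips: (2,2) (2,3)

Answer: ....W.
...W..
.BBBB.
..BWBB
...WW.
...W..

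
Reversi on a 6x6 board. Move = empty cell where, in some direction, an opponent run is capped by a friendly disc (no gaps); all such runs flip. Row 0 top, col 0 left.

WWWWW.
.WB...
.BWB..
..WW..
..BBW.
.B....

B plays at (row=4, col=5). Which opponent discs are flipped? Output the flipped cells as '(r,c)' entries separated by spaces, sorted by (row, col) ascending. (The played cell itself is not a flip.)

Dir NW: first cell '.' (not opp) -> no flip
Dir N: first cell '.' (not opp) -> no flip
Dir NE: edge -> no flip
Dir W: opp run (4,4) capped by B -> flip
Dir E: edge -> no flip
Dir SW: first cell '.' (not opp) -> no flip
Dir S: first cell '.' (not opp) -> no flip
Dir SE: edge -> no flip

Answer: (4,4)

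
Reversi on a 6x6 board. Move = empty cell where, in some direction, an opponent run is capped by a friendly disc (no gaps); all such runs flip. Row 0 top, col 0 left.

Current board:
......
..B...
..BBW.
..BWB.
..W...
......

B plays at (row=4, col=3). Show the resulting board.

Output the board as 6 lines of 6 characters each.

Place B at (4,3); scan 8 dirs for brackets.
Dir NW: first cell 'B' (not opp) -> no flip
Dir N: opp run (3,3) capped by B -> flip
Dir NE: first cell 'B' (not opp) -> no flip
Dir W: opp run (4,2), next='.' -> no flip
Dir E: first cell '.' (not opp) -> no flip
Dir SW: first cell '.' (not opp) -> no flip
Dir S: first cell '.' (not opp) -> no flip
Dir SE: first cell '.' (not opp) -> no flip
All flips: (3,3)

Answer: ......
..B...
..BBW.
..BBB.
..WB..
......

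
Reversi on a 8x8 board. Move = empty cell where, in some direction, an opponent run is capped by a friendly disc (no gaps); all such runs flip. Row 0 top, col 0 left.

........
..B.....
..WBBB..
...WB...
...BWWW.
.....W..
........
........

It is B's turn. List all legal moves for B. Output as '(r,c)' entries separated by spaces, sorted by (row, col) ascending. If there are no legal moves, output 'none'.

Answer: (2,1) (3,2) (4,2) (4,7) (5,4) (5,6)

Derivation:
(1,1): no bracket -> illegal
(1,3): no bracket -> illegal
(2,1): flips 1 -> legal
(3,1): no bracket -> illegal
(3,2): flips 2 -> legal
(3,5): no bracket -> illegal
(3,6): no bracket -> illegal
(3,7): no bracket -> illegal
(4,2): flips 1 -> legal
(4,7): flips 3 -> legal
(5,3): no bracket -> illegal
(5,4): flips 1 -> legal
(5,6): flips 1 -> legal
(5,7): no bracket -> illegal
(6,4): no bracket -> illegal
(6,5): no bracket -> illegal
(6,6): no bracket -> illegal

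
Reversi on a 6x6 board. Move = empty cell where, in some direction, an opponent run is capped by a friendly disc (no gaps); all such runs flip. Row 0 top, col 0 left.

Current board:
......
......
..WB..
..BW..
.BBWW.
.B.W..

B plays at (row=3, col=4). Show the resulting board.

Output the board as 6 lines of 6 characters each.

Place B at (3,4); scan 8 dirs for brackets.
Dir NW: first cell 'B' (not opp) -> no flip
Dir N: first cell '.' (not opp) -> no flip
Dir NE: first cell '.' (not opp) -> no flip
Dir W: opp run (3,3) capped by B -> flip
Dir E: first cell '.' (not opp) -> no flip
Dir SW: opp run (4,3), next='.' -> no flip
Dir S: opp run (4,4), next='.' -> no flip
Dir SE: first cell '.' (not opp) -> no flip
All flips: (3,3)

Answer: ......
......
..WB..
..BBB.
.BBWW.
.B.W..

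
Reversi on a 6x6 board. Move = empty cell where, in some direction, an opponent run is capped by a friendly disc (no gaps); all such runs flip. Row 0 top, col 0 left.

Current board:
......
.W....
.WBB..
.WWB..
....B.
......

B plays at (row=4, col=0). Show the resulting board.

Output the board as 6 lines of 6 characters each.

Place B at (4,0); scan 8 dirs for brackets.
Dir NW: edge -> no flip
Dir N: first cell '.' (not opp) -> no flip
Dir NE: opp run (3,1) capped by B -> flip
Dir W: edge -> no flip
Dir E: first cell '.' (not opp) -> no flip
Dir SW: edge -> no flip
Dir S: first cell '.' (not opp) -> no flip
Dir SE: first cell '.' (not opp) -> no flip
All flips: (3,1)

Answer: ......
.W....
.WBB..
.BWB..
B...B.
......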